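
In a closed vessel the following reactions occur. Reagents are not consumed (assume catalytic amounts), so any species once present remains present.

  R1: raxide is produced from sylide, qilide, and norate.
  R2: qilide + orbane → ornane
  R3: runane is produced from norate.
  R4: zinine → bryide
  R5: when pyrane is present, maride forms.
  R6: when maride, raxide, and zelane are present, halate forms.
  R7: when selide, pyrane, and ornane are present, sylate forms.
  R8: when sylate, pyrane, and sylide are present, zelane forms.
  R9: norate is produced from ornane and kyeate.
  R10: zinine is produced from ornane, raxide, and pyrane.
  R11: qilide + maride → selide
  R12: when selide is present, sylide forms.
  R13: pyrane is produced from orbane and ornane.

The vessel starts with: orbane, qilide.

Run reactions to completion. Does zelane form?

qilide and orbane present → ornane forms (R2).
orbane and ornane present → pyrane forms (R13).
pyrane present → maride forms (R5).
qilide and maride present → selide forms (R11).
selide present → sylide forms (R12).
selide, pyrane, and ornane present → sylate forms (R7).
sylate, pyrane, and sylide present → zelane forms (R8).

Yes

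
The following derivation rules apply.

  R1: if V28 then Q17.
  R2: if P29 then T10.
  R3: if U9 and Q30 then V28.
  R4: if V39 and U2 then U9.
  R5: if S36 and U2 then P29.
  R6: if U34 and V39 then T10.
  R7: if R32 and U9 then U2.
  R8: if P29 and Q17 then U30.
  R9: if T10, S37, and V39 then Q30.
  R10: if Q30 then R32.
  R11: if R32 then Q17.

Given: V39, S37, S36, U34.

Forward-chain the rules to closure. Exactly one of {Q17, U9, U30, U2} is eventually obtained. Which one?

Q17

U34 and V39 hold, so T10 follows (R6).
T10, S37, and V39 hold, so Q30 follows (R9).
From Q30, R10 gives R32.
R32 holds, so Q17 follows (R11).
U30 would need P29 and Q17 (R8), but P29 is never established. U9 would need V39 and U2 (R4), but U2 is never established. U2 would need R32 and U9 (R7), but U9 is never established.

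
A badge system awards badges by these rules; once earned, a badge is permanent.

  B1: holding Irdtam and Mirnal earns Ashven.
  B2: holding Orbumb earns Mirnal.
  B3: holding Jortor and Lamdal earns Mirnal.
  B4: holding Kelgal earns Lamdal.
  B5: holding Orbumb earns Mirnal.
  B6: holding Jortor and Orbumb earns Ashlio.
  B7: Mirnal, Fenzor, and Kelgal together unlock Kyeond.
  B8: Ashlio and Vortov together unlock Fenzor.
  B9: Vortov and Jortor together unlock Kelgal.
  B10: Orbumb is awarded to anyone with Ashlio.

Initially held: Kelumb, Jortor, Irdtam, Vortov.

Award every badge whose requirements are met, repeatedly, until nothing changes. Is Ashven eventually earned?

With Vortov and Jortor, Kelgal is earned (B9).
With Kelgal, Lamdal is earned (B4).
With Jortor and Lamdal, Mirnal is earned (B3).
With Irdtam and Mirnal, Ashven is earned (B1).

Yes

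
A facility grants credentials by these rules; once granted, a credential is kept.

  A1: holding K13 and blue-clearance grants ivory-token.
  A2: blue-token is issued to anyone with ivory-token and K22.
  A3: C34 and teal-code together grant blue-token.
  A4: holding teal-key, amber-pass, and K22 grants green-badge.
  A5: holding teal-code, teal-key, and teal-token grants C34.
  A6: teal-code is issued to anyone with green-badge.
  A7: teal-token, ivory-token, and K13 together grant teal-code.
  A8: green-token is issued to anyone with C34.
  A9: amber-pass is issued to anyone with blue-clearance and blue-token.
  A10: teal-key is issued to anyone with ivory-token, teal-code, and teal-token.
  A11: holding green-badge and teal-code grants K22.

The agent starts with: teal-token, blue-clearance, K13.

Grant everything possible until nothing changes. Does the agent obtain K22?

K22 would need green-badge and teal-code (A11), but green-badge is never granted.

No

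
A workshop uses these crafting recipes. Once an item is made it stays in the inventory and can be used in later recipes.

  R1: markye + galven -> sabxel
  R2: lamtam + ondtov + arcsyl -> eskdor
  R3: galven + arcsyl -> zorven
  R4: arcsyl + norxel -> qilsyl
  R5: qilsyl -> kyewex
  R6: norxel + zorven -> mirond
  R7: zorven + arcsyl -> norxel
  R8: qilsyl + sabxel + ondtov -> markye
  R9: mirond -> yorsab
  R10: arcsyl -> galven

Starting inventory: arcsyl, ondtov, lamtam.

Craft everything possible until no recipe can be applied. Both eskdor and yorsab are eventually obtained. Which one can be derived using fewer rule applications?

eskdor: lamtam + ondtov + arcsyl -> eskdor (R2). [1 rule application]
yorsab: arcsyl -> galven (R10). Using R3, galven and arcsyl make zorven. Using R7, zorven and arcsyl make norxel. Using R6, norxel and zorven make mirond. Using R9, mirond makes yorsab. [5 rule applications]
eskdor needs fewer.

eskdor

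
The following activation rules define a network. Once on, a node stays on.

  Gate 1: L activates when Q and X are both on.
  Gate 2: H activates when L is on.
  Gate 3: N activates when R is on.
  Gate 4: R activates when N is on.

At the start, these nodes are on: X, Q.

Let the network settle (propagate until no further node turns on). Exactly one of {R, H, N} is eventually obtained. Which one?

Gate 1: Q and X on → L on.
Gate 2: L on → H on.
R would need N (Gate 4), but N never turns on. N would need R (Gate 3), but R never turns on.

H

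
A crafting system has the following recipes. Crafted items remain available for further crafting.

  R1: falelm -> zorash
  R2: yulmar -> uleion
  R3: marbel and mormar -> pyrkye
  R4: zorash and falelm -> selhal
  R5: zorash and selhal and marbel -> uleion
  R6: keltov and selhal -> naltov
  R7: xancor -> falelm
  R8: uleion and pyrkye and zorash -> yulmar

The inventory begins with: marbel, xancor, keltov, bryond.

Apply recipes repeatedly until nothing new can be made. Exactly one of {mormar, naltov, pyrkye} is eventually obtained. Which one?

Using R7, xancor makes falelm.
falelm -> zorash (R1).
Using R4, zorash and falelm make selhal.
keltov and selhal -> naltov (R6).
pyrkye would need marbel and mormar (R3), but mormar is never obtained. No rule produces mormar, and it is not given.

naltov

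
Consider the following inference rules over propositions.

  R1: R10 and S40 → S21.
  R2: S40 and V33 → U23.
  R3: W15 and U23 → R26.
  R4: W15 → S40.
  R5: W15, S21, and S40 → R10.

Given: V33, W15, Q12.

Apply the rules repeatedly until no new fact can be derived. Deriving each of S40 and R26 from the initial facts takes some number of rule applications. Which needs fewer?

S40: W15 holds, so S40 follows (R4). [1 rule application]
R26: W15 holds, so S40 follows (R4). S40 and V33 hold, so U23 follows (R2). W15 and U23 hold, so R26 follows (R3). [3 rule applications]
S40 needs fewer.

S40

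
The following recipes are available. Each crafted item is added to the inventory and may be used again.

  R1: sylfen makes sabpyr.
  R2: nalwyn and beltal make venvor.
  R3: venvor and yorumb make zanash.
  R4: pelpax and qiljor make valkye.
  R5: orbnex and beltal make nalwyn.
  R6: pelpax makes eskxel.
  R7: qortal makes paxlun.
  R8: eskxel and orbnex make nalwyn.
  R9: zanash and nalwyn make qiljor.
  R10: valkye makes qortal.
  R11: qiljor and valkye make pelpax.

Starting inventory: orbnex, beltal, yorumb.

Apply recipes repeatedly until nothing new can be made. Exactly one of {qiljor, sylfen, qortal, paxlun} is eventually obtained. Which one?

qiljor

Using R5, orbnex and beltal make nalwyn.
nalwyn and beltal → venvor (R2).
Using R3, venvor and yorumb make zanash.
zanash and nalwyn → qiljor (R9).
qortal would need valkye (R10), but valkye is never obtained. No rule produces sylfen, and it is not given. paxlun would need qortal (R7), but qortal is never obtained.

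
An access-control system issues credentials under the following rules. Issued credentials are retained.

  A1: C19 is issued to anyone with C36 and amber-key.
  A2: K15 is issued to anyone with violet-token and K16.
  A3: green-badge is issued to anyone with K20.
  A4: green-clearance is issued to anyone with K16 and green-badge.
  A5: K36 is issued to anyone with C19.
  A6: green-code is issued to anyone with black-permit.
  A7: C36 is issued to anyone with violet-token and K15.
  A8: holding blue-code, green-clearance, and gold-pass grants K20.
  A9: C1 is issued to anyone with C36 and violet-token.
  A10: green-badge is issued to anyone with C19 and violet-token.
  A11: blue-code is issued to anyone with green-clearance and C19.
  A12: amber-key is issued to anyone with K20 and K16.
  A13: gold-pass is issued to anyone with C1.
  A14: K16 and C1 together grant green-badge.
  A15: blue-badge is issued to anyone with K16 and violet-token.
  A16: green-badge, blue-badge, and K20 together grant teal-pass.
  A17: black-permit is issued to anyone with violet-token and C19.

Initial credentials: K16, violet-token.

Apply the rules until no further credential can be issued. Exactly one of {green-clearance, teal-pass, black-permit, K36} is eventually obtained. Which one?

green-clearance

Holding violet-token and K16 grants K15 (A2).
Holding violet-token and K15 grants C36 (A7).
Holding C36 and violet-token grants C1 (A9).
Holding K16 and C1 grants green-badge (A14).
Holding K16 and green-badge grants green-clearance (A4).
black-permit would need violet-token and C19 (A17), but C19 is never granted. K36 would need C19 (A5), but C19 is never granted. teal-pass would need green-badge, blue-badge, and K20 (A16), but K20 is never granted.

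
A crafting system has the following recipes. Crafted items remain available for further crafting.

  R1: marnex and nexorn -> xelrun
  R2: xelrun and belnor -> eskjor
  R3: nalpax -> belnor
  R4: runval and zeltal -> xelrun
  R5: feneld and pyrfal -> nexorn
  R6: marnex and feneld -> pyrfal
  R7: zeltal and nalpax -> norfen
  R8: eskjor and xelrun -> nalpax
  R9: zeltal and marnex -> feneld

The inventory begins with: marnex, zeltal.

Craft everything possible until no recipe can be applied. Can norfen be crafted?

norfen would need zeltal and nalpax (R7), but nalpax is never obtained.

No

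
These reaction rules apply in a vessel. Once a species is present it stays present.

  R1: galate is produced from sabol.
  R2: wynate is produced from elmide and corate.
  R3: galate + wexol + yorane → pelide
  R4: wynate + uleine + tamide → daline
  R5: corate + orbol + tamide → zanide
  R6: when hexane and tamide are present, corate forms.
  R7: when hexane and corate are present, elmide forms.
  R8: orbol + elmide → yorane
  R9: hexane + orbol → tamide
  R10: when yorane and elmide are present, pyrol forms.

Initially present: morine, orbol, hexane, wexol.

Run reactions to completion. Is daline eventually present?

No

daline would need wynate, uleine, and tamide (R4), but uleine never forms.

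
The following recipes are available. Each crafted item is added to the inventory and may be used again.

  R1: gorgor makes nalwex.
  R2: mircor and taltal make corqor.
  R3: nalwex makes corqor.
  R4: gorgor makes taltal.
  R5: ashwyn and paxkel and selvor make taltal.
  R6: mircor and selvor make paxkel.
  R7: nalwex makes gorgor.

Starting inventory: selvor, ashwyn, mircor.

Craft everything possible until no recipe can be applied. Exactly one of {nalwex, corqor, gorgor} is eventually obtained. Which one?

corqor

mircor and selvor → paxkel (R6).
ashwyn and paxkel and selvor → taltal (R5).
Using R2, mircor and taltal make corqor.
gorgor would need nalwex (R7), but nalwex is never obtained. nalwex would need gorgor (R1), but gorgor is never obtained.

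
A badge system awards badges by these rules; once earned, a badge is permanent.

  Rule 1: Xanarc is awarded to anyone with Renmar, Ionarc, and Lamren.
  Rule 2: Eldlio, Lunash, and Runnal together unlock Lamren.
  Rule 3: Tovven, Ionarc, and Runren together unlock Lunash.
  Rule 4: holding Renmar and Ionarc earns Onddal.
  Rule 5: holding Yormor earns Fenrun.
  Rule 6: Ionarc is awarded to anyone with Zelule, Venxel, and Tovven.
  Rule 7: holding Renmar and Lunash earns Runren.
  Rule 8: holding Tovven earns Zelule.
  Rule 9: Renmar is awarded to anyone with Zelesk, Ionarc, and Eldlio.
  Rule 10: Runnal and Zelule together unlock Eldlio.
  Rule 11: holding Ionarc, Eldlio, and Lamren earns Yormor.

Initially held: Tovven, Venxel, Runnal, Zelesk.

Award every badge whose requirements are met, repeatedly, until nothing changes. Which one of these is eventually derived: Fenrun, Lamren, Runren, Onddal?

Onddal

With Tovven, Zelule is earned (Rule 8).
With Runnal and Zelule, Eldlio is earned (Rule 10).
With Zelule, Venxel, and Tovven, Ionarc is earned (Rule 6).
With Zelesk, Ionarc, and Eldlio, Renmar is earned (Rule 9).
With Renmar and Ionarc, Onddal is earned (Rule 4).
Lamren would need Eldlio, Lunash, and Runnal (Rule 2), but Lunash is never earned. Fenrun would need Yormor (Rule 5), but Yormor is never earned. Runren would need Renmar and Lunash (Rule 7), but Lunash is never earned.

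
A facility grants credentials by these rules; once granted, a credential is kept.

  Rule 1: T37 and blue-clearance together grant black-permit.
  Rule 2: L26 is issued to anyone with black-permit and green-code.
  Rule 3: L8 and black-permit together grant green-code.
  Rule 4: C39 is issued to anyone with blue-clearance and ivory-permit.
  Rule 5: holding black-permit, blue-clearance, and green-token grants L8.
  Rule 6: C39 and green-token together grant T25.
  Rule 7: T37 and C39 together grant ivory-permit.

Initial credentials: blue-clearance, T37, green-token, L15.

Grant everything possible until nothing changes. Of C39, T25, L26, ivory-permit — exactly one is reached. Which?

L26

Holding T37 and blue-clearance grants black-permit (Rule 1).
Holding black-permit, blue-clearance, and green-token grants L8 (Rule 5).
Holding L8 and black-permit grants green-code (Rule 3).
Holding black-permit and green-code grants L26 (Rule 2).
T25 would need C39 and green-token (Rule 6), but C39 is never granted. ivory-permit would need T37 and C39 (Rule 7), but C39 is never granted. C39 would need blue-clearance and ivory-permit (Rule 4), but ivory-permit is never granted.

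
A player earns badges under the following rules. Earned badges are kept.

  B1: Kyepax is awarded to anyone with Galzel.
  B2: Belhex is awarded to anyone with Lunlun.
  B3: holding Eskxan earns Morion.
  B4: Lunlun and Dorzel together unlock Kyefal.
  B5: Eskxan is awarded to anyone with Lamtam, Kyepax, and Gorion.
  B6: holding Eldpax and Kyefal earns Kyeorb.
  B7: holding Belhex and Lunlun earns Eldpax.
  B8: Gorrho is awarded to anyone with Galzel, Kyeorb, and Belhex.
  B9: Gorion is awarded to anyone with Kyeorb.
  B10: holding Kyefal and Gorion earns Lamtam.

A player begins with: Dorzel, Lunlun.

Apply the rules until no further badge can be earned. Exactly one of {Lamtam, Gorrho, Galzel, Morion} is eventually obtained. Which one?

Lamtam

With Lunlun and Dorzel, Kyefal is earned (B4).
With Lunlun, Belhex is earned (B2).
With Belhex and Lunlun, Eldpax is earned (B7).
With Eldpax and Kyefal, Kyeorb is earned (B6).
With Kyeorb, Gorion is earned (B9).
With Kyefal and Gorion, Lamtam is earned (B10).
No rule produces Galzel, and it is not given. Morion would need Eskxan (B3), but Eskxan is never earned. Gorrho would need Galzel, Kyeorb, and Belhex (B8), but Galzel is never earned.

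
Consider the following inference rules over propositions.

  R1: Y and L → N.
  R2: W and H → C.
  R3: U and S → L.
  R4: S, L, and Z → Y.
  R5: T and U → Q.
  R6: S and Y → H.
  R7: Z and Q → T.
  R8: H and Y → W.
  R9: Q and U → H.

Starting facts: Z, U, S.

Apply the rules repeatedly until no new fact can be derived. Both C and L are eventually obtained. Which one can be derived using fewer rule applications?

L

L: From U and S, R3 gives L. [1 rule application]
C: From U and S, R3 gives L. From S, L, and Z, R4 gives Y. S and Y hold, so H follows (R6). From H and Y, R8 gives W. W and H hold, so C follows (R2). [5 rule applications]
L needs fewer.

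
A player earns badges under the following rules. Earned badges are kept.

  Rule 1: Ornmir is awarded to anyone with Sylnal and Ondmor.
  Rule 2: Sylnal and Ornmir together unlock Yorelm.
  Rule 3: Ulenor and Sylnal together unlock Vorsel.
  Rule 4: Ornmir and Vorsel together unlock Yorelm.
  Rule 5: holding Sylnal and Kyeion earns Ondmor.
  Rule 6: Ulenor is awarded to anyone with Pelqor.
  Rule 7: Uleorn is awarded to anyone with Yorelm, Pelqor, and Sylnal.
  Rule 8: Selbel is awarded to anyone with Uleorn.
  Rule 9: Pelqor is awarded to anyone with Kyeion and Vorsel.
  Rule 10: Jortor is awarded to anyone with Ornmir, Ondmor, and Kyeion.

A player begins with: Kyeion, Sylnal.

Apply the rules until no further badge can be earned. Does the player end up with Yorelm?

With Sylnal and Kyeion, Ondmor is earned (Rule 5).
With Sylnal and Ondmor, Ornmir is earned (Rule 1).
With Sylnal and Ornmir, Yorelm is earned (Rule 2).

Yes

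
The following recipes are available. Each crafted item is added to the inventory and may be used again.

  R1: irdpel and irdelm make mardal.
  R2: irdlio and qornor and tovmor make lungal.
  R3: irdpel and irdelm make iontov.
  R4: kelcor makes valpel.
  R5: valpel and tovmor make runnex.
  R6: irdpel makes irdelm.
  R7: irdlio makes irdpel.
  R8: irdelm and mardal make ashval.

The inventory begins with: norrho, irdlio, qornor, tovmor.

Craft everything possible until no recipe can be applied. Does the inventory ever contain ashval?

Yes

irdlio → irdpel (R7).
Using R6, irdpel makes irdelm.
irdpel and irdelm → mardal (R1).
Using R8, irdelm and mardal make ashval.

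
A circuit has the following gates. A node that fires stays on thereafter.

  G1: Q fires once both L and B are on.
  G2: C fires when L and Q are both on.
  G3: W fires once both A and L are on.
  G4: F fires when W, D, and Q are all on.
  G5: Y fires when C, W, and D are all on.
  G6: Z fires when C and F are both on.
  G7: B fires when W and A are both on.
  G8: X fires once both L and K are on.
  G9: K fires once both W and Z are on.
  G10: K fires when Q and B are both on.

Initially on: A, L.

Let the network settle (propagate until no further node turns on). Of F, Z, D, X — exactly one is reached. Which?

X

G3: A and L on → W on.
G7: W and A on → B on.
L and B are on, so Q fires (G1).
Q and B are on, so K fires (G10).
G8: L and K on → X on.
F would need W, D, and Q (G4), but D never turns on. No rule produces D, and it is not given. Z would need C and F (G6), but F never turns on.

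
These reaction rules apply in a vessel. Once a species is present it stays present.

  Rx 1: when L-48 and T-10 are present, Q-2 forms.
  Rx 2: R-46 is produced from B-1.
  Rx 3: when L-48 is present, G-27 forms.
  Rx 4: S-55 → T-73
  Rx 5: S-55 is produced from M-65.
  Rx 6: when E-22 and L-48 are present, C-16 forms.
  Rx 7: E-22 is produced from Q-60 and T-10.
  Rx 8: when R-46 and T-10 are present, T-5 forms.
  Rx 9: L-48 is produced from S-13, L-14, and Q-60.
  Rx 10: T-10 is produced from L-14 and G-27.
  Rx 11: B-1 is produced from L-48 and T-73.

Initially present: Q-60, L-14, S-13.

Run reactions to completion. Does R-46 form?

No

R-46 would need B-1 (Rx 2), but B-1 never forms.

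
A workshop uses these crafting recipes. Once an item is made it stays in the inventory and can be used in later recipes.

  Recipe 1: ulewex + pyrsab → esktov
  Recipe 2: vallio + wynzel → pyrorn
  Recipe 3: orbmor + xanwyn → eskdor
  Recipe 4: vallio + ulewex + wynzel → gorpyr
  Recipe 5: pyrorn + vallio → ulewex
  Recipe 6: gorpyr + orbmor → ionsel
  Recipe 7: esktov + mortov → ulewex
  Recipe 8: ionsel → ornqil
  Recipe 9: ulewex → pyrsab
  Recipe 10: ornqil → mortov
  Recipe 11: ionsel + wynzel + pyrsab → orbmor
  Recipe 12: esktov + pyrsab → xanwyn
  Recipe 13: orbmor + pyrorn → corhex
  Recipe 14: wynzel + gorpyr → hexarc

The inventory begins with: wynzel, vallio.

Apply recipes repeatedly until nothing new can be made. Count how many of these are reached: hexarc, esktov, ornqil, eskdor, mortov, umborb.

Using Recipe 2, vallio and wynzel make pyrorn.
Using Recipe 5, pyrorn and vallio make ulewex.
Using Recipe 4, vallio, ulewex, and wynzel make gorpyr.
ulewex → pyrsab (Recipe 9).
ulewex + pyrsab → esktov (Recipe 1).
Using Recipe 14, wynzel and gorpyr make hexarc.
hexarc: reached.
esktov: reached.
ornqil would need ionsel (Recipe 8), but ionsel is never obtained.
eskdor would need orbmor and xanwyn (Recipe 3), but orbmor is never obtained.
mortov would need ornqil (Recipe 10), but ornqil is never obtained.
No rule produces umborb, and it is not given.
Reached: hexarc and esktov — 2 of the 6.

2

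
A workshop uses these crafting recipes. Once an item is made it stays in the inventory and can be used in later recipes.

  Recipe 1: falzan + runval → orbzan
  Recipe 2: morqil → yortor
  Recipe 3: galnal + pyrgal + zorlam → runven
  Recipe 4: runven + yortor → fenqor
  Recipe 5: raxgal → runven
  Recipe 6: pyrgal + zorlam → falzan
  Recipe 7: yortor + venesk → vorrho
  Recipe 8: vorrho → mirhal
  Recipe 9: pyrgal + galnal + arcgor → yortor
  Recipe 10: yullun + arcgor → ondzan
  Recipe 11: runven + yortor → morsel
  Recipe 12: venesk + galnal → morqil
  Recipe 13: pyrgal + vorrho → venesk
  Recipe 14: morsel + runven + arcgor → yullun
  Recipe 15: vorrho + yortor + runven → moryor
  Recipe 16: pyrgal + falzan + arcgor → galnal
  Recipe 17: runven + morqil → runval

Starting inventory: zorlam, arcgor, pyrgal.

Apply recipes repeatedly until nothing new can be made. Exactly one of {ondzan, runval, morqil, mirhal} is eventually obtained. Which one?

ondzan

pyrgal + zorlam → falzan (Recipe 6).
pyrgal + falzan + arcgor → galnal (Recipe 16).
galnal + pyrgal + zorlam → runven (Recipe 3).
pyrgal + galnal + arcgor → yortor (Recipe 9).
Using Recipe 11, runven and yortor make morsel.
Using Recipe 14, morsel, runven, and arcgor make yullun.
Using Recipe 10, yullun and arcgor make ondzan.
morqil would need venesk and galnal (Recipe 12), but venesk is never obtained. runval would need runven and morqil (Recipe 17), but morqil is never obtained. mirhal would need vorrho (Recipe 8), but vorrho is never obtained.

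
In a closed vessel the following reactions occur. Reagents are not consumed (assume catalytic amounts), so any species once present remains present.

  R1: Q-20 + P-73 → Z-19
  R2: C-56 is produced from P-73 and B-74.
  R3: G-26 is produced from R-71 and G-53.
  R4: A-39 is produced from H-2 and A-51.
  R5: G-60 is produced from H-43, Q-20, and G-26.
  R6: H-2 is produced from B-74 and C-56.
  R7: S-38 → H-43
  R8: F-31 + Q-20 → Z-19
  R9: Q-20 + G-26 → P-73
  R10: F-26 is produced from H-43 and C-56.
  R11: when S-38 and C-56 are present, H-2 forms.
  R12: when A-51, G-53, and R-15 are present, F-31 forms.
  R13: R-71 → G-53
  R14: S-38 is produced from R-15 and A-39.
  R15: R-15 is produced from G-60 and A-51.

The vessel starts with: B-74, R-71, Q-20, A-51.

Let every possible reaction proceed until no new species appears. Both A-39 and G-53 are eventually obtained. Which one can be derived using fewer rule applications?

G-53

G-53: R-71 present → G-53 forms (R13). [1 rule application]
A-39: R-71 present → G-53 forms (R13). R-71 and G-53 present → G-26 forms (R3). Q-20 and G-26 present → P-73 forms (R9). P-73 and B-74 present → C-56 forms (R2). B-74 and C-56 present → H-2 forms (R6). H-2 and A-51 present → A-39 forms (R4). [6 rule applications]
G-53 needs fewer.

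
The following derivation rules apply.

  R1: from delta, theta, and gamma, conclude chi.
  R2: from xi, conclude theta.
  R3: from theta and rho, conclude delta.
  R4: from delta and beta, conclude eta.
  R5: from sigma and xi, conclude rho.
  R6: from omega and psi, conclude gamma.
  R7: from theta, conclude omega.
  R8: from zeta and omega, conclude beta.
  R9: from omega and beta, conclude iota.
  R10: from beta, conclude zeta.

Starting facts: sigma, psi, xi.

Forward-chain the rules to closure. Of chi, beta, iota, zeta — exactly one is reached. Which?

chi

xi holds, so theta follows (R2).
sigma and xi hold, so rho follows (R5).
From theta, R7 gives omega.
theta and rho hold, so delta follows (R3).
From omega and psi, R6 gives gamma.
From delta, theta, and gamma, R1 gives chi.
iota would need omega and beta (R9), but beta is never established. beta would need zeta and omega (R8), but zeta is never established. zeta would need beta (R10), but beta is never established.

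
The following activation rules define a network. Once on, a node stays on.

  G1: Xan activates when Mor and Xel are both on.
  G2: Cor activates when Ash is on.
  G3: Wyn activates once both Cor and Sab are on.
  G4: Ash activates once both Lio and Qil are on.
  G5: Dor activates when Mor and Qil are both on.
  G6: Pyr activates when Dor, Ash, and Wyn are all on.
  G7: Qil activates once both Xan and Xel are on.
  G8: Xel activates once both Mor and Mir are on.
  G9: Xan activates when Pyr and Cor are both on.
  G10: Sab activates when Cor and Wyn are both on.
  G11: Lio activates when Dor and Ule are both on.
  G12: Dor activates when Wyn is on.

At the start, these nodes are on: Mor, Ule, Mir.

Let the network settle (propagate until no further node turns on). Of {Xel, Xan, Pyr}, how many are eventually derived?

2

G8: Mor and Mir on → Xel on.
G1: Mor and Xel on → Xan on.
Xel: reached.
Xan: reached.
Pyr would need Dor, Ash, and Wyn (G6), but Wyn never turns on.
Reached: Xel and Xan — 2 of the 3.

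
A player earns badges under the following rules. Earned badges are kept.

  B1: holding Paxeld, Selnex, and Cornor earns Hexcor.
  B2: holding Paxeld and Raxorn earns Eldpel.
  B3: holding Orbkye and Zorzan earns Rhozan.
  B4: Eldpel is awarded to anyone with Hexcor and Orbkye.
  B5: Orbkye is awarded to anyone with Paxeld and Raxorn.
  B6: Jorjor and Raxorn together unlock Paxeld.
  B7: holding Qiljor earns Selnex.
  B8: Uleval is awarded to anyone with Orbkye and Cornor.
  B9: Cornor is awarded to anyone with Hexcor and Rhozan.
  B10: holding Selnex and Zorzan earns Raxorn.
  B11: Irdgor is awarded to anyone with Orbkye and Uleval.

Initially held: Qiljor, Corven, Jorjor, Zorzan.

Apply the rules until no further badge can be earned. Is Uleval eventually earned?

No

Uleval would need Orbkye and Cornor (B8), but Cornor is never earned.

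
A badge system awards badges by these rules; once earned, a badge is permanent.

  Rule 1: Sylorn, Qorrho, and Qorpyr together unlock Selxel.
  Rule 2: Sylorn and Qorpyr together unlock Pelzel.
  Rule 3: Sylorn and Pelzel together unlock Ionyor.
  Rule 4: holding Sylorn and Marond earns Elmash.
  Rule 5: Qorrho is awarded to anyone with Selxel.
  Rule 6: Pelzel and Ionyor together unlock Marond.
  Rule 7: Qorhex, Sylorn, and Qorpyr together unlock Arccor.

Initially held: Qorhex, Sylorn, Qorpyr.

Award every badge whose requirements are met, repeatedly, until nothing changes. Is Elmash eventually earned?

Yes

With Sylorn and Qorpyr, Pelzel is earned (Rule 2).
With Sylorn and Pelzel, Ionyor is earned (Rule 3).
With Pelzel and Ionyor, Marond is earned (Rule 6).
With Sylorn and Marond, Elmash is earned (Rule 4).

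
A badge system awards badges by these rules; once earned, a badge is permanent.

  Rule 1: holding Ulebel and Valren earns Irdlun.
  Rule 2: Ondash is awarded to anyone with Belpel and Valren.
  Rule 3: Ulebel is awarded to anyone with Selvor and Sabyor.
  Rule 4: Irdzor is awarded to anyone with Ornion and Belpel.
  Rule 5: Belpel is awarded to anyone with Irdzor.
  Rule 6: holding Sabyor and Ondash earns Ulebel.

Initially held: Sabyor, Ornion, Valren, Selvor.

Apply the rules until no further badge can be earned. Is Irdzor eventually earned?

No

Irdzor would need Ornion and Belpel (Rule 4), but Belpel is never earned.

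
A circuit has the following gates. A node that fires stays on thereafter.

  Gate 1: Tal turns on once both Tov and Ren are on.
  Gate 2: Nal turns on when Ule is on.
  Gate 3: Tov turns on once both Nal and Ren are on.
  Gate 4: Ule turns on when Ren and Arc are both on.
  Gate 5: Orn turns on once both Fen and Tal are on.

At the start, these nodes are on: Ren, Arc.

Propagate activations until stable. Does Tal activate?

Yes

Gate 4: Ren and Arc on → Ule on.
Gate 2: Ule on → Nal on.
Nal and Ren are on, so Tov turns on (Gate 3).
Gate 1: Tov and Ren on → Tal on.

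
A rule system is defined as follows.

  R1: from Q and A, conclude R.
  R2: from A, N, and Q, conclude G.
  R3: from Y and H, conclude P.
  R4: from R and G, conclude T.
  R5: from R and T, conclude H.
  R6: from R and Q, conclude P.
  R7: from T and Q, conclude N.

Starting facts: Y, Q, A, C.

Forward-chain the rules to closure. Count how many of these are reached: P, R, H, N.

2

From Q and A, R1 gives R.
R and Q hold, so P follows (R6).
P: reached.
R: reached.
H would need R and T (R5), but T is never established.
N would need T and Q (R7), but T is never established.
Reached: P and R — 2 of the 4.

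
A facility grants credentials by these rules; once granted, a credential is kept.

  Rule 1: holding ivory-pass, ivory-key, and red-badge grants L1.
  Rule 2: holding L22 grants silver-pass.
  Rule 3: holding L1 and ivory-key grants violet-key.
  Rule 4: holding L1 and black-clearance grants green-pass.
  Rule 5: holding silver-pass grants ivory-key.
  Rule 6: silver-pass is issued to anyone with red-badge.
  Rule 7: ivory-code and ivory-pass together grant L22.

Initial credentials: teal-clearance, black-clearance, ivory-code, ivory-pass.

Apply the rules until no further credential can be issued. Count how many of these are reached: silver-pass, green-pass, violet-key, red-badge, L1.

Holding ivory-code and ivory-pass grants L22 (Rule 7).
Holding L22 grants silver-pass (Rule 2).
silver-pass: reached.
green-pass would need L1 and black-clearance (Rule 4), but L1 is never granted.
violet-key would need L1 and ivory-key (Rule 3), but L1 is never granted.
No rule produces red-badge, and it is not given.
L1 would need ivory-pass, ivory-key, and red-badge (Rule 1), but red-badge is never granted.
Reached: silver-pass — 1 of the 5.

1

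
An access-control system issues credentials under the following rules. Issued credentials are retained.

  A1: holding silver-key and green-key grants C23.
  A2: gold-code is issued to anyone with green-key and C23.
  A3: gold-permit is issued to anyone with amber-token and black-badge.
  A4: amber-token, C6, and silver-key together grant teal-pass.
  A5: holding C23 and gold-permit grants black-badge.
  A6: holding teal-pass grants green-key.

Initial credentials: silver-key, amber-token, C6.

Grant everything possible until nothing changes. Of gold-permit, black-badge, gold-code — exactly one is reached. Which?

gold-code

Holding amber-token, C6, and silver-key grants teal-pass (A4).
Holding teal-pass grants green-key (A6).
Holding silver-key and green-key grants C23 (A1).
Holding green-key and C23 grants gold-code (A2).
black-badge would need C23 and gold-permit (A5), but gold-permit is never granted. gold-permit would need amber-token and black-badge (A3), but black-badge is never granted.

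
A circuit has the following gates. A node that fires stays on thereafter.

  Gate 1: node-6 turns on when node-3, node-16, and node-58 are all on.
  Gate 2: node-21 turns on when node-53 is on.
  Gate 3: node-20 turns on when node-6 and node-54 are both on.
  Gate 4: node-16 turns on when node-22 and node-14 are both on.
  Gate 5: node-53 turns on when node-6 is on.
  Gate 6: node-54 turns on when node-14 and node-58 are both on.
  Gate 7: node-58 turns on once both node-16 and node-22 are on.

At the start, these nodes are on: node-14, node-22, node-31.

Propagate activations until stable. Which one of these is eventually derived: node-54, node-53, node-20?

node-22 and node-14 are on, so node-16 turns on (Gate 4).
node-16 and node-22 are on, so node-58 turns on (Gate 7).
node-14 and node-58 are on, so node-54 turns on (Gate 6).
node-53 would need node-6 (Gate 5), but node-6 never turns on. node-20 would need node-6 and node-54 (Gate 3), but node-6 never turns on.

node-54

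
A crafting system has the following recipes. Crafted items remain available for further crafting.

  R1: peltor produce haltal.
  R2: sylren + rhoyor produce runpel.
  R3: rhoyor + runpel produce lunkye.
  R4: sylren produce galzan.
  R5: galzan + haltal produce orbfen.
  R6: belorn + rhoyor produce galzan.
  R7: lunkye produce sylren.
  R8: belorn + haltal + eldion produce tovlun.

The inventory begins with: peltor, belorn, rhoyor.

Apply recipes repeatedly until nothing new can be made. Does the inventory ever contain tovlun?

No

tovlun would need belorn, haltal, and eldion (R8), but eldion is never obtained.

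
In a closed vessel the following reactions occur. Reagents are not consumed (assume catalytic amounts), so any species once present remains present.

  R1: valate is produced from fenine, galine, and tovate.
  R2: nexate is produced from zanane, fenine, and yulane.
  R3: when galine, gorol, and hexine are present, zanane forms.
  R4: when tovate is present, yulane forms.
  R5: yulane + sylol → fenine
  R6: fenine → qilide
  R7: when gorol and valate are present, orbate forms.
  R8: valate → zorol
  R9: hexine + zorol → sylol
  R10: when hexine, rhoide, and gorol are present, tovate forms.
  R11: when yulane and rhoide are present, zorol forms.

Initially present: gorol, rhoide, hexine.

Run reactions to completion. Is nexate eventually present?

nexate would need zanane, fenine, and yulane (R2), but zanane never forms.

No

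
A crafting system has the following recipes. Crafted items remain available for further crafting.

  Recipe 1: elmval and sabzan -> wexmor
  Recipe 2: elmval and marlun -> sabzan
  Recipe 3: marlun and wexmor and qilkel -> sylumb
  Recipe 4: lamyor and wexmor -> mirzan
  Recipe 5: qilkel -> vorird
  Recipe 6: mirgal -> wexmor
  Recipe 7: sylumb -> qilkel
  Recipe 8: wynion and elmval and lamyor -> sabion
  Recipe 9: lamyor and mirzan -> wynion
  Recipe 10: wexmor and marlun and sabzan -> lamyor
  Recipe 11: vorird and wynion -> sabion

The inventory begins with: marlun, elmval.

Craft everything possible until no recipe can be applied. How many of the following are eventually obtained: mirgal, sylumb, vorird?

No rule produces mirgal, and it is not given.
sylumb would need marlun, wexmor, and qilkel (Recipe 3), but qilkel is never obtained.
vorird would need qilkel (Recipe 5), but qilkel is never obtained.
None of the 3 are reached.

0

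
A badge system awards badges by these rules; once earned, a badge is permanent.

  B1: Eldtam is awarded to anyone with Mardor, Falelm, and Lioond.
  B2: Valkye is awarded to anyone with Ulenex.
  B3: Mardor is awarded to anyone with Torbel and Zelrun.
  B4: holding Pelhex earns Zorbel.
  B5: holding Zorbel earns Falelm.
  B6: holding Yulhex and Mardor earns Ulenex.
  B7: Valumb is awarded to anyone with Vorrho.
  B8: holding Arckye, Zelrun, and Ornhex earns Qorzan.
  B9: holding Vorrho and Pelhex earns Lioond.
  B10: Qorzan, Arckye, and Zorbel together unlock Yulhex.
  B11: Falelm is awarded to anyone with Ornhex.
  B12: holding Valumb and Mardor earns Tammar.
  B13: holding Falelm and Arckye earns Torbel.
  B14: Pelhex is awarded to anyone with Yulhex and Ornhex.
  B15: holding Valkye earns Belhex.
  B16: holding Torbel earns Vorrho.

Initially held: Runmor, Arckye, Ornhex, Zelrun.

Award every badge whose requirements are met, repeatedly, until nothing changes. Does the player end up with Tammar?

With Ornhex, Falelm is earned (B11).
With Falelm and Arckye, Torbel is earned (B13).
With Torbel, Vorrho is earned (B16).
With Torbel and Zelrun, Mardor is earned (B3).
With Vorrho, Valumb is earned (B7).
With Valumb and Mardor, Tammar is earned (B12).

Yes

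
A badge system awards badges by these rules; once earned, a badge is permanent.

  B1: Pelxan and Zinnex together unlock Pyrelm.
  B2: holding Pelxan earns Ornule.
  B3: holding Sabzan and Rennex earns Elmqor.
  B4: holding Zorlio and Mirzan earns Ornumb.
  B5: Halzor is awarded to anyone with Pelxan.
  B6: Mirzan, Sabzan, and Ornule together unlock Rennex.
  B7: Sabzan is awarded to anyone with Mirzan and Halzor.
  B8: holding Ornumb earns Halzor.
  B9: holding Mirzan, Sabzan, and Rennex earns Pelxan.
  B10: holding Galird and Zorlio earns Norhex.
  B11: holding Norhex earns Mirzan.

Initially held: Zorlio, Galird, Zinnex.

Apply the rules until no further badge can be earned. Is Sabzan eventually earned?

With Galird and Zorlio, Norhex is earned (B10).
With Norhex, Mirzan is earned (B11).
With Zorlio and Mirzan, Ornumb is earned (B4).
With Ornumb, Halzor is earned (B8).
With Mirzan and Halzor, Sabzan is earned (B7).

Yes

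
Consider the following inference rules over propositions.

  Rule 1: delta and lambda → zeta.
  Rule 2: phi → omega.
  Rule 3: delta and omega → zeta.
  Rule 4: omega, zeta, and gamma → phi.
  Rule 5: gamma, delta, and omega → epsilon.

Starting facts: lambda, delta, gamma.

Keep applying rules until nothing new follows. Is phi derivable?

phi would need omega, zeta, and gamma (Rule 4), but omega is never established.

No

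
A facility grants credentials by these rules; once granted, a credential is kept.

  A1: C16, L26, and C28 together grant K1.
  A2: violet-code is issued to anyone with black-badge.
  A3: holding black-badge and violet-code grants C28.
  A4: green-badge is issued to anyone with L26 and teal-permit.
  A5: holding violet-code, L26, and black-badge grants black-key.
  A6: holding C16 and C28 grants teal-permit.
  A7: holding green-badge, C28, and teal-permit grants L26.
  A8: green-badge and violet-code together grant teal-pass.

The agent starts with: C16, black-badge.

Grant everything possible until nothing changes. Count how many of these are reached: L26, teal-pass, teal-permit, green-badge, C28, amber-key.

2

Holding black-badge grants violet-code (A2).
Holding black-badge and violet-code grants C28 (A3).
Holding C16 and C28 grants teal-permit (A6).
L26 would need green-badge, C28, and teal-permit (A7), but green-badge is never granted.
teal-pass would need green-badge and violet-code (A8), but green-badge is never granted.
teal-permit: reached.
green-badge would need L26 and teal-permit (A4), but L26 is never granted.
C28: reached.
No rule produces amber-key, and it is not given.
Reached: teal-permit and C28 — 2 of the 6.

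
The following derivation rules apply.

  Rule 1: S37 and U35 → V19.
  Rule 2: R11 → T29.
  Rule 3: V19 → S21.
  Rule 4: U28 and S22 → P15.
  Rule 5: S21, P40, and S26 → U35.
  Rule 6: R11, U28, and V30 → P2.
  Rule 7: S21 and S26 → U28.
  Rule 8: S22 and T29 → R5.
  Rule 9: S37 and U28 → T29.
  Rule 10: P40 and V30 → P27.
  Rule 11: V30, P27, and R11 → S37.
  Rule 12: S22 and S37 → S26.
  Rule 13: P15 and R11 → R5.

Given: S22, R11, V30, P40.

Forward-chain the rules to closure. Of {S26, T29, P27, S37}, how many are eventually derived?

4

From R11, Rule 2 gives T29.
P40 and V30 hold, so P27 follows (Rule 10).
V30, P27, and R11 hold, so S37 follows (Rule 11).
From S22 and S37, Rule 12 gives S26.
S26: reached.
T29: reached.
P27: reached.
S37: reached.
All 4 are reached.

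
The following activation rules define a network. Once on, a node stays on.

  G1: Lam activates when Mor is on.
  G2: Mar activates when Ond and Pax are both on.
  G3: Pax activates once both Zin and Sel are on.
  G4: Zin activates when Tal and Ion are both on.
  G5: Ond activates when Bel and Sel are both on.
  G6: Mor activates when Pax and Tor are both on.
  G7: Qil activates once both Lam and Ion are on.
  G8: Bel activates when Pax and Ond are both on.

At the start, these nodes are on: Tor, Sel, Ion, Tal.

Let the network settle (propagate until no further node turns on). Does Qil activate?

Yes

G4: Tal and Ion on → Zin on.
G3: Zin and Sel on → Pax on.
Pax and Tor are on, so Mor activates (G6).
G1: Mor on → Lam on.
G7: Lam and Ion on → Qil on.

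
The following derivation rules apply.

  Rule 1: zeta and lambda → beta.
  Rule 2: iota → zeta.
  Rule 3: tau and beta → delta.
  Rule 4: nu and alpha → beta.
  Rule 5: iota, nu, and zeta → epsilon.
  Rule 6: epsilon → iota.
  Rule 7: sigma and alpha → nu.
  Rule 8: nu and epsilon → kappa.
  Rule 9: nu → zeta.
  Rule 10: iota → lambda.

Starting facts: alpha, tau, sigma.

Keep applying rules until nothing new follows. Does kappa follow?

No

kappa would need nu and epsilon (Rule 8), but epsilon is never established.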